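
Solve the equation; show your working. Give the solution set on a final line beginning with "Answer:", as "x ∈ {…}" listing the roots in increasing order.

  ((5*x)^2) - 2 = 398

Step 1. [((5*x)^2) - 2 = 398] peel the -2: add 2 from each side, so sub: (5*x)^2 = 400.
Step 2. [(5*x)^2 = 400] √ both sides: 400 ≥ 0 gives two branches. So sqrt: 5*x = 20 or -20.
Step 3. [5*x = 20 or -20] 5 out front; divide by 5. So div: x = 4 or -4.

Answer: x ∈ {-4, 4}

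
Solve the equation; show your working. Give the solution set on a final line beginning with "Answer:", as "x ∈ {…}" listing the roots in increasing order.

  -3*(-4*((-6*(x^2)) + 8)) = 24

Step 1. [-3*(-4*((-6*(x^2)) + 8)) = 24] -3 out front; divide by -3. So div: -4*((-6*(x^2)) + 8) = -8.
Step 2. [-4*((-6*(x^2)) + 8) = -8] -4 out front; divide by -4, so div: (-6*(x^2)) + 8 = 2.
Step 3. [(-6*(x^2)) + 8 = 2] +8 is outermost — subtract 8 both sides ⇒ sub: -6*(x^2) = -6.
Step 4. [-6*(x^2) = -6] -6·(inner) — divide through by -6 ⇒ div: x^2 = 1.
Step 5. [x^2 = 1] √ both sides: 1 ≥ 0 gives two branches ⇒ sqrt: x = 1 or -1.

Answer: x ∈ {-1, 1}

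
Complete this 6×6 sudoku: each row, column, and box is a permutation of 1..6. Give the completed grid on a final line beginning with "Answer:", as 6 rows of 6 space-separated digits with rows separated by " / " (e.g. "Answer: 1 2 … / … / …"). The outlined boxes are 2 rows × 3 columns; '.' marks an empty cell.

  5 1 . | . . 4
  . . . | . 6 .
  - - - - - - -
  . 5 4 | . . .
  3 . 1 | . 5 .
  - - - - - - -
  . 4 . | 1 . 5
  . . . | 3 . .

Step 1. [r5c5∈{2}] r5c5 has the single candidate 2, so r5c5=2.
Step 2. [r1c4∈{2}] r1c4's peers cover all but 2. So r1c4=2.
Step 3. [r6c6∈{6}] only 6 remains possible at r6c6 ⇒ r6c6=6.
Step 4. [r2c2∈{2,3}] col 2 places 3 nowhere but r2c2 ⇒ r2c2=3.
Step 5. [r6c2∈{2}] only 2 remains possible at r6c2, so r6c2=2.
Step 6. [r3c6∈{1,2,3}] 3 has one home in col 6: r3c6. So r3c6=3.
Step 7. [r3c4∈{6}] r3c4 is down to just 6, so r3c4=6.
Step 8. [r3c1∈{2}] r3c1 is down to just 2, so r3c1=2.
Step 9. [r5c1∈{6}] r5c1 is down to just 6, so r5c1=6.
Step 10. [r4c4∈{4}] r4c4 has the single candidate 4, so r4c4=4.
Step 11. [r3c5∈{1}] nothing but 1 survives at r3c5, so r3c5=1.
Step 12. [r2c4∈{5}] nothing but 5 survives at r2c4. So r2c4=5.
Step 13. [r6c5∈{4}] r6c5 has the single candidate 4 ⇒ r6c5=4.
Step 14. [r6c3∈{5}] r6c3 has the single candidate 5, so r6c3=5.
Step 15. [r2c3∈{2}] nothing but 2 survives at r2c3 ⇒ r2c3=2.
Step 16. [r2c1∈{4}] nothing but 4 survives at r2c1 ⇒ r2c1=4.
Step 17. [r1c5∈{3}] only 3 remains possible at r1c5, so r1c5=3.
Step 18. [r6c1∈{1}] r6c1 is down to just 1 ⇒ r6c1=1.
Step 19. [r4c2∈{6}] r4c2's peers cover all but 6 ⇒ r4c2=6.
Step 20. [r4c6∈{2}] nothing but 2 survives at r4c6, so r4c6=2.
Step 21. [r2c6∈{1}] r2c6 is down to just 1 ⇒ r2c6=1.
Step 22. [r1c3∈{6}] only 6 remains possible at r1c3, so r1c3=6.
Step 23. [r5c3∈{3}] r5c3 has the single candidate 3. So r5c3=3.

Answer: 5 1 6 2 3 4 / 4 3 2 5 6 1 / 2 5 4 6 1 3 / 3 6 1 4 5 2 / 6 4 3 1 2 5 / 1 2 5 3 4 6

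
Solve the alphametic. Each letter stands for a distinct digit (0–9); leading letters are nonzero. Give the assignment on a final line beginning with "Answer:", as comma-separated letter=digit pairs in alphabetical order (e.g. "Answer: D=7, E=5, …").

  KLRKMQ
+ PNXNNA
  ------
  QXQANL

Step 1. [col 1: Q + A ≡ L (mod 10)] several values work for Q in column 1 (Q + A ≡ L (mod 10), carry-in 0); try Q=3, so Q=3.
Step 2. [col 1: Q + A ≡ L (mod 10)] no forcing yet in column 1 (carry-in 0); L=0 is free and consistent — try it ⇒ L=0.
Step 3. [col 1: Q + A ≡ L (mod 10)] column 1 reads Q+A+carry(0)=L with Q=3, L=0; with digits 0,3 already taken and all letters distinct, the only value for A is 7 ⇒ A=7.
Step 4. [col 2: M + N ≡ N (mod 10)] from column 2 (nothing yet, carry-in 1, digits 0,3,7 already taken and all letters distinct): M must equal 9 ⇒ M=9.
Step 5. [col 2: M + N ≡ N (mod 10)] no forcing yet in column 2 (carry-in 1); N=4 is free and consistent — try it, so N=4.
Step 6. [col 3: K + N ≡ A (mod 10)] column 3 reads K+N+carry(1)=A with N=4, A=7; with digits 0,3,4,7,9 already taken and all letters distinct, the only value for K is 2, so K=2.
Step 7. [col 4: R + X ≡ Q (mod 10)] X=5 is one option consistent with column 4 (R + X ≡ Q (mod 10), carry-in 0) — take it, so X=5.
Step 8. [col 4: R + X ≡ Q (mod 10)] column 4 reads R+X+carry(0)=Q with X=5, Q=3; with digits 0,2,3,4,5,7,9 already taken and all letters distinct, the only value for R is 8 ⇒ R=8.
Step 9. [col 6: K + P ≡ Q (mod 10)] column 6: given K=2, Q=3, carry-in 0, and digits 0,2,3,4,5,7,8,9 already taken and all letters distinct, K+P≡Q (mod 10) forces P=1. So P=1.

Answer: A=7, K=2, L=0, M=9, N=4, P=1, Q=3, R=8, X=5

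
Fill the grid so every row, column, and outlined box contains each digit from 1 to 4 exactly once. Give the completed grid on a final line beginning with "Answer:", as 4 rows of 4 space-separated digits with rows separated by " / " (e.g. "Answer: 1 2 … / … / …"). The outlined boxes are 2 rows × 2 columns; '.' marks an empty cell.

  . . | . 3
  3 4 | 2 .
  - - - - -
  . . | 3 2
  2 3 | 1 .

Step 1. [r3c2∈{1}] nothing but 1 survives at r3c2. So r3c2=1.
Step 2. [r4c4∈{4}] nothing but 4 survives at r4c4, so r4c4=4.
Step 3. [r3c1∈{4}] nothing but 4 survives at r3c1. So r3c1=4.
Step 4. [r1c1∈{1}] only 1 remains possible at r1c1, so r1c1=1.
Step 5. [r1c2∈{2}] r1c2 is down to just 2. So r1c2=2.
Step 6. [r1c3∈{4}] r1c3 is down to just 4. So r1c3=4.
Step 7. [r2c4∈{1}] only 1 remains possible at r2c4, so r2c4=1.

Answer: 1 2 4 3 / 3 4 2 1 / 4 1 3 2 / 2 3 1 4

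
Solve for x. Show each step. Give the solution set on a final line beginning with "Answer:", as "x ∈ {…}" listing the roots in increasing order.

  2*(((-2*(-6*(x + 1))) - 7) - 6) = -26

Step 1. [2*(((-2*(-6*(x + 1))) - 7) - 6) = -26] leading coefficient 2: divide by 2 ⇒ div: ((-2*(-6*(x + 1))) - 7) - 6 = -13.
Step 2. [((-2*(-6*(x + 1))) - 7) - 6 = -13] peel the -6: add 6 from each side. So sub: (-2*(-6*(x + 1))) - 7 = -7.
Step 3. [(-2*(-6*(x + 1))) - 7 = -7] add 7: x sits inside (… - 7) ⇒ sub: -2*(-6*(x + 1)) = 0.
Step 4. [-2*(-6*(x + 1)) = 0] -2 out front; divide by -2, so div: -6*(x + 1) = 0.
Step 5. [-6*(x + 1) = 0] -6 out front; divide by -6. So div: x + 1 = 0.
Step 6. [x + 1 = 0] peel the +1: subtract 1 from each side ⇒ sub: x = -1.

Answer: x ∈ {-1}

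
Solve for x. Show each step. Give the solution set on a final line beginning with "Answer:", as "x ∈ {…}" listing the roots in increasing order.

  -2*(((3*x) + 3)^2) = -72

Step 1. [-2*(((3*x) + 3)^2) = -72] -2 out front; divide by -2, so div: ((3*x) + 3)^2 = 36.
Step 2. [((3*x) + 3)^2 = 36] √ both sides: 36 ≥ 0 gives two branches. So sqrt: (3*x) + 3 = 6 or -6.
Step 3. [(3*x) + 3 = 6 or -6] 3 | LHS and 3 | 6 or -6: pull 3 out, so factor: x + 1 = 2 or -2.
Step 4. [x + 1 = 2 or -2] the outer +1 inverts by subtracting 1 ⇒ sub: x = 1 or -3.

Answer: x ∈ {-3, 1}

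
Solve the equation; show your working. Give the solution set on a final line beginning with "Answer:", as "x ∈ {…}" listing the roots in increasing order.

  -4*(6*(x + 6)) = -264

Step 1. [-4*(6*(x + 6)) = -264] -4 out front; divide by -4 ⇒ div: 6*(x + 6) = 66.
Step 2. [6*(x + 6) = 66] divide by the outer 6 ⇒ div: x + 6 = 11.
Step 3. [x + 6 = 11] subtract 6: x sits inside (… + 6). So sub: x = 5.

Answer: x ∈ {5}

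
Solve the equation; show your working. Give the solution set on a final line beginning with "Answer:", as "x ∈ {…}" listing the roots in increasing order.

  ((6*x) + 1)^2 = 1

Step 1. [((6*x) + 1)^2 = 1] 1 ≥ 0, LHS is (·)² — take ±√, so sqrt: (6*x) + 1 = 1 or -1.
Step 2. [(6*x) + 1 = 1 or -1] 1 comes off first (subtract 1). So sub: 6*x = 0 or -2.
Step 3. [6*x = 0 or -2] divide by the outer 6. So div: x = 0 or -1/3.

Answer: x ∈ {-1/3, 0}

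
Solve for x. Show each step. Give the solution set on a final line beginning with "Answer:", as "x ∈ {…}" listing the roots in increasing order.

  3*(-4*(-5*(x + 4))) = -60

Step 1. [3*(-4*(-5*(x + 4))) = -60] leading coefficient 3: divide by 3, so div: -4*(-5*(x + 4)) = -20.
Step 2. [-4*(-5*(x + 4)) = -20] divide by the outer -4, so div: -5*(x + 4) = 5.
Step 3. [-5*(x + 4) = 5] -5·(inner) — divide through by -5 ⇒ div: x + 4 = -1.
Step 4. [x + 4 = -1] subtract 4: x sits inside (… + 4). So sub: x = -5.

Answer: x ∈ {-5}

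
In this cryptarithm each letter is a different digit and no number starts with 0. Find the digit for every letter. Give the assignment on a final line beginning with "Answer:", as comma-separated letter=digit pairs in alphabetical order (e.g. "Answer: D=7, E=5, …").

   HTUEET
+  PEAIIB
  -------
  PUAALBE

Step 1. [P] the sum has 7 digits but both addends have 6; that extra leading digit P is the final carry, namely 1 ⇒ P=1.
Step 2. [col 1: T + B ≡ E (mod 10)] no forcing yet in column 1 (carry-in 0); T=4 is free and consistent — try it. So T=4.
Step 3. [col 1: T + B ≡ E (mod 10)] several values work for E in column 1 (T + B ≡ E (mod 10), carry-in 0); try E=2, so E=2.
Step 4. [col 1: T + B ≡ E (mod 10)] column 1 reads T+B+carry(0)=E with T=4, E=2; with digits 1,2,4 already taken and all letters distinct, the only value for B is 8 ⇒ B=8.
Step 5. [col 2: E + I ≡ B (mod 10)] in column 2 we have E+I≡B with carry-in 1; given E=2, B=8 and digits 1,2,4,8 already taken and all letters distinct, that pins I to 5. So I=5.
Step 6. [col 3: E + I ≡ L (mod 10)] column 3 reads E+I+carry(0)=L with E=2, I=5; with digits 1,2,4,5,8 already taken and all letters distinct, the only value for L is 7, so L=7.
Step 7. [col 4: U + A ≡ A (mod 10)] from column 4 (nothing yet, carry-in 0, digits 1,2,4,5,7,8 already taken and all letters distinct): U must equal 0 ⇒ U=0.
Step 8. [col 4: U + A ≡ A (mod 10)] several values work for A in column 4 (U + A ≡ A (mod 10), carry-in 0); try A=6, so A=6.
Step 9. [col 6: H + P ≡ U (mod 10)] in column 6 we have H+P≡U with carry-in 0; given P=1, U=0 and digits 0,1,2,4,5,6,7,8 already taken and all letters distinct, that pins H to 9. So H=9.

Answer: A=6, B=8, E=2, H=9, I=5, L=7, P=1, T=4, U=0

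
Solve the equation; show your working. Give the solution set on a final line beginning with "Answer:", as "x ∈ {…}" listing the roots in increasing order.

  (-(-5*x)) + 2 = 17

Step 1. [(-(-5*x)) + 2 = 17] subtract 2: x sits inside (… + 2). So sub: -(-5*x) = 15.
Step 2. [-(-5*x) = 15] LHS negated; negate both sides ⇒ neg: -5*x = -15.
Step 3. [-5*x = -15] LHS = -5·(…); ÷-5 both sides. So div: x = 3.

Answer: x ∈ {3}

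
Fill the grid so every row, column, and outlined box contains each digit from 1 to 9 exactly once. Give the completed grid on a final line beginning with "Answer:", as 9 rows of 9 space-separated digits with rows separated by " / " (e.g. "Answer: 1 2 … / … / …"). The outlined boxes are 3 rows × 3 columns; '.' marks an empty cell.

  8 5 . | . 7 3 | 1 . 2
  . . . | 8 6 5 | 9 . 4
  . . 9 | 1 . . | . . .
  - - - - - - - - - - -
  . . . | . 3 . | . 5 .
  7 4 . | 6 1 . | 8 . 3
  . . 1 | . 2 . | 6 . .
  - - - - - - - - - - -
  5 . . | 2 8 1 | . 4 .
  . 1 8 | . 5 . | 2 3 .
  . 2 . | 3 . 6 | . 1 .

Step 1. [r7c7∈{7}] r7c7 has the single candidate 7. So r7c7=7.
Step 2. [r5c6∈{9}] r5c6 has the single candidate 9, so r5c6=9.
Step 3. [r2c8∈{7}] nothing but 7 survives at r2c8. So r2c8=7.
Step 4. [r2c2∈{3}] r2c2 is down to just 3. So r2c2=3.
Step 5. [r2c3∈{2}] r2c3 is down to just 2, so r2c3=2.
Step 6. [r6c8∈{9}] nothing but 9 survives at r6c8, so r6c8=9.
Step 7. [r4c3∈{6}] r4c3's peers cover all but 6, so r4c3=6.
Step 8. [r3c5∈{4}] r3c5 is down to just 4. So r3c5=4.
Step 9. [r3c1∈{6}] only 6 remains possible at r3c1, so r3c1=6.
Step 10. [r6c9∈{7}] r6c9 is down to just 7, so r6c9=7.
Step 11. [r9c9∈{5,8,9}] r9c9 is the only open cell in row 9 admitting 8. So r9c9=8.
Step 12. [r9c5∈{9}] r9c5 is down to just 9. So r9c5=9.
Step 13. [r8c9∈{6,9}] r8c9 is the only open cell in row 8 admitting 6 ⇒ r8c9=6.
Step 14. [r8c1∈{4,9}] in row 8, 9 fits only at r8c1 ⇒ r8c1=9.
Step 15. [r6c2∈{8}] nothing but 8 survives at r6c2, so r6c2=8.
Step 16. [r6c6∈{4}] r6c6 has the single candidate 4. So r6c6=4.
Step 17. [r4c4∈{7}] r4c4's peers cover all but 7, so r4c4=7.
Step 18. [r3c9∈{5}] only 5 remains possible at r3c9, so r3c9=5.
Step 19. [r9c1∈{4}] r9c1 is down to just 4. So r9c1=4.
Step 20. [r4c9∈{1}] r4c9's peers cover all but 1. So r4c9=1.
Step 21. [r7c3∈{3}] only 3 remains possible at r7c3. So r7c3=3.
Step 22. [r3c2∈{7}] r3c2 is down to just 7. So r3c2=7.
Step 23. [r4c1∈{2}] r4c1 has the single candidate 2. So r4c1=2.
Step 24. [r7c2∈{6}] r7c2 is down to just 6 ⇒ r7c2=6.
Step 25. [r1c8∈{6}] only 6 remains possible at r1c8 ⇒ r1c8=6.
Step 26. [r1c3∈{4}] r1c3 has the single candidate 4, so r1c3=4.
Step 27. [r2c1∈{1}] r2c1 is down to just 1, so r2c1=1.
Step 28. [r7c9∈{9}] nothing but 9 survives at r7c9, so r7c9=9.
Step 29. [r6c1∈{3}] nothing but 3 survives at r6c1. So r6c1=3.
Step 30. [r8c6∈{7}] only 7 remains possible at r8c6. So r8c6=7.
Step 31. [r3c7∈{3}] r3c7 has the single candidate 3, so r3c7=3.
Step 32. [r4c7∈{4}] r4c7's peers cover all but 4, so r4c7=4.
Step 33. [r5c8∈{2}] r5c8's peers cover all but 2 ⇒ r5c8=2.
Step 34. [r3c8∈{8}] r3c8's peers cover all but 8, so r3c8=8.
Step 35. [r6c4∈{5}] nothing but 5 survives at r6c4 ⇒ r6c4=5.
Step 36. [r1c4∈{9}] r1c4 is down to just 9. So r1c4=9.
Step 37. [r9c7∈{5}] r9c7 has the single candidate 5, so r9c7=5.
Step 38. [r4c2∈{9}] only 9 remains possible at r4c2 ⇒ r4c2=9.
Step 39. [r4c6∈{8}] nothing but 8 survives at r4c6. So r4c6=8.
Step 40. [r8c4∈{4}] r8c4 is down to just 4, so r8c4=4.
Step 41. [r5c3∈{5}] r5c3 is down to just 5. So r5c3=5.
Step 42. [r3c6∈{2}] r3c6 has the single candidate 2. So r3c6=2.
Step 43. [r9c3∈{7}] only 7 remains possible at r9c3. So r9c3=7.

Answer: 8 5 4 9 7 3 1 6 2 / 1 3 2 8 6 5 9 7 4 / 6 7 9 1 4 2 3 8 5 / 2 9 6 7 3 8 4 5 1 / 7 4 5 6 1 9 8 2 3 / 3 8 1 5 2 4 6 9 7 / 5 6 3 2 8 1 7 4 9 / 9 1 8 4 5 7 2 3 6 / 4 2 7 3 9 6 5 1 8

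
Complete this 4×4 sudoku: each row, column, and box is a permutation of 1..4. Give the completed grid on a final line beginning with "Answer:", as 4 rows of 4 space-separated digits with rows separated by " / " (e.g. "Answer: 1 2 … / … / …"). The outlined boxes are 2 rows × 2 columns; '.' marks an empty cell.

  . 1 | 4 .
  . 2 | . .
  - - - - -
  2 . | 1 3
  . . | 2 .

Step 1. [r4c4∈{4}] r4c4 has the single candidate 4, so r4c4=4.
Step 2. [r1c1∈{3}] r1c1's peers cover all but 3, so r1c1=3.
Step 3. [r4c1∈{1}] nothing but 1 survives at r4c1 ⇒ r4c1=1.
Step 4. [r4c2∈{3}] nothing but 3 survives at r4c2 ⇒ r4c2=3.
Step 5. [r2c3∈{3}] nothing but 3 survives at r2c3, so r2c3=3.
Step 6. [r2c1∈{4}] r2c1 is down to just 4, so r2c1=4.
Step 7. [r1c4∈{2}] only 2 remains possible at r1c4 ⇒ r1c4=2.
Step 8. [r2c4∈{1}] only 1 remains possible at r2c4 ⇒ r2c4=1.
Step 9. [r3c2∈{4}] r3c2 is down to just 4, so r3c2=4.

Answer: 3 1 4 2 / 4 2 3 1 / 2 4 1 3 / 1 3 2 4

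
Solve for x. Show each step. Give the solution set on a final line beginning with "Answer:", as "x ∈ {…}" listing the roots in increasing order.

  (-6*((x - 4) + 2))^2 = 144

Step 1. [(-6*((x - 4) + 2))^2 = 144] LHS squared, RHS 144 ≥ 0: apply √ (±). So sqrt: -6*((x - 4) + 2) = 12 or -12.
Step 2. [-6*((x - 4) + 2) = 12 or -12] leading coefficient -6: divide by -6 ⇒ div: (x - 4) + 2 = -2 or 2.
Step 3. [(x - 4) + 2 = -2 or 2] +2 is outermost — subtract 2 both sides ⇒ sub: x - 4 = -4 or 0.
Step 4. [x - 4 = -4 or 0] 4 comes off first (add 4). So sub: x = 0 or 4.

Answer: x ∈ {0, 4}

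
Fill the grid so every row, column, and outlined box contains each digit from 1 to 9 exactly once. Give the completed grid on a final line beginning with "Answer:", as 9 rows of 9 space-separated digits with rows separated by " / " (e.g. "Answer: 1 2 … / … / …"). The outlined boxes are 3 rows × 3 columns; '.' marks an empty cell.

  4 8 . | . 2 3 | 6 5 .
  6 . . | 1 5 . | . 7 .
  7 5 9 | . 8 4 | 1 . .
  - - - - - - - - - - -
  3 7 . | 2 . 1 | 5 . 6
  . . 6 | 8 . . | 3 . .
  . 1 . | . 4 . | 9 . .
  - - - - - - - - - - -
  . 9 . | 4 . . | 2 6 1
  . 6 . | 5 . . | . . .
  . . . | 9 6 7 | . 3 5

Step 1. [r3c8∈{2}] r3c8's peers cover all but 2, so r3c8=2.
Step 2. [r6c8∈{8}] nothing but 8 survives at r6c8. So r6c8=8.
Step 3. [r5c1∈{2,5,9}] col 1 places 9 nowhere but r5c1, so r5c1=9.
Step 4. [r7c3∈{3,5,7,8}] row 7 places 7 nowhere but r7c3, so r7c3=7.
Step 5. [r8c3∈{1,2,3,4,8}] in box 7, 3 fits only at r8c3, so r8c3=3.
Step 6. [r4c8∈{4}] nothing but 4 survives at r4c8, so r4c8=4.
Step 7. [r9c3∈{1,2,4,8}] r9c3 is the only open cell in col 3 admitting 4. So r9c3=4.
Step 8. [r9c7∈{8}] nothing but 8 survives at r9c7, so r9c7=8.
Step 9. [r9c2∈{2}] only 2 remains possible at r9c2, so r9c2=2.
Step 10. [r2c9∈{3,4,8,9}] across row 2, 8 lands solely at r2c9, so r2c9=8.
Step 11. [r6c1∈{2,5}] across col 1, 2 lands solely at r6c1. So r6c1=2.
Step 12. [r8c9∈{4,7,9}] across col 9, 4 lands solely at r8c9 ⇒ r8c9=4.
Step 13. [r6c4∈{3,6,7}] across row 6, 3 lands solely at r6c4. So r6c4=3.
Step 14. [r7c6∈{8}] r7c6 is down to just 8. So r7c6=8.
Step 15. [r6c9∈{7}] r6c9's peers cover all but 7. So r6c9=7.
Step 16. [r6c3∈{5}] r6c3's peers cover all but 5 ⇒ r6c3=5.
Step 17. [r9c1∈{1}] r9c1's peers cover all but 1 ⇒ r9c1=1.
Step 18. [r5c2∈{4}] only 4 remains possible at r5c2, so r5c2=4.
Step 19. [r5c9∈{2}] r5c9 is down to just 2. So r5c9=2.
Step 20. [r5c5∈{7}] r5c5 is down to just 7. So r5c5=7.
Step 21. [r4c3∈{8}] r4c3 has the single candidate 8. So r4c3=8.
Step 22. [r2c3∈{2}] r2c3 is down to just 2 ⇒ r2c3=2.
Step 23. [r2c7∈{4}] r2c7 has the single candidate 4 ⇒ r2c7=4.
Step 24. [r3c4∈{6}] only 6 remains possible at r3c4, so r3c4=6.
Step 25. [r8c8∈{9}] r8c8 is down to just 9. So r8c8=9.
Step 26. [r2c6∈{9}] only 9 remains possible at r2c6 ⇒ r2c6=9.
Step 27. [r4c5∈{9}] r4c5 is down to just 9 ⇒ r4c5=9.
Step 28. [r8c5∈{1}] r8c5 has the single candidate 1, so r8c5=1.
Step 29. [r8c1∈{8}] r8c1 has the single candidate 8. So r8c1=8.
Step 30. [r1c9∈{9}] only 9 remains possible at r1c9 ⇒ r1c9=9.
Step 31. [r3c9∈{3}] nothing but 3 survives at r3c9, so r3c9=3.
Step 32. [r5c6∈{5}] nothing but 5 survives at r5c6 ⇒ r5c6=5.
Step 33. [r1c4∈{7}] r1c4 has the single candidate 7, so r1c4=7.
Step 34. [r5c8∈{1}] nothing but 1 survives at r5c8, so r5c8=1.
Step 35. [r8c7∈{7}] r8c7 has the single candidate 7 ⇒ r8c7=7.
Step 36. [r1c3∈{1}] r1c3 has the single candidate 1, so r1c3=1.
Step 37. [r8c6∈{2}] r8c6 is down to just 2. So r8c6=2.
Step 38. [r7c5∈{3}] r7c5 has the single candidate 3, so r7c5=3.
Step 39. [r7c1∈{5}] r7c1 is down to just 5, so r7c1=5.
Step 40. [r2c2∈{3}] r2c2 is down to just 3 ⇒ r2c2=3.
Step 41. [r6c6∈{6}] r6c6 is down to just 6. So r6c6=6.

Answer: 4 8 1 7 2 3 6 5 9 / 6 3 2 1 5 9 4 7 8 / 7 5 9 6 8 4 1 2 3 / 3 7 8 2 9 1 5 4 6 / 9 4 6 8 7 5 3 1 2 / 2 1 5 3 4 6 9 8 7 / 5 9 7 4 3 8 2 6 1 / 8 6 3 5 1 2 7 9 4 / 1 2 4 9 6 7 8 3 5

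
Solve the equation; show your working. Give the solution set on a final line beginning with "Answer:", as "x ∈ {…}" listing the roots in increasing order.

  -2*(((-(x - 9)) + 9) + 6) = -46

Step 1. [-2*(((-(x - 9)) + 9) + 6) = -46] leading coefficient -2: divide by -2, so div: ((-(x - 9)) + 9) + 6 = 23.
Step 2. [((-(x - 9)) + 9) + 6 = 23] the outer +6 inverts by subtracting 6, so sub: (-(x - 9)) + 9 = 17.
Step 3. [(-(x - 9)) + 9 = 17] 9 comes off first (subtract 9) ⇒ sub: -(x - 9) = 8.
Step 4. [-(x - 9) = 8] leading − — multiply by −1. So neg: x - 9 = -8.
Step 5. [x - 9 = -8] the outer -9 inverts by adding 9 ⇒ sub: x = 1.

Answer: x ∈ {1}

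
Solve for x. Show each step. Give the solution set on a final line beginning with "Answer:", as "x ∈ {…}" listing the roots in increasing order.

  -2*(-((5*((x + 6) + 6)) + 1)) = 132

Step 1. [-2*(-((5*((x + 6) + 6)) + 1)) = 132] -2 out front; divide by -2 ⇒ div: -((5*((x + 6) + 6)) + 1) = -66.
Step 2. [-((5*((x + 6) + 6)) + 1) = -66] flip signs both sides ⇒ neg: (5*((x + 6) + 6)) + 1 = 66.
Step 3. [(5*((x + 6) + 6)) + 1 = 66] subtract 1: x sits inside (… + 1), so sub: 5*((x + 6) + 6) = 65.
Step 4. [5*((x + 6) + 6) = 65] 5 out front; divide by 5, so div: (x + 6) + 6 = 13.
Step 5. [(x + 6) + 6 = 13] peel the +6: subtract 6 from each side ⇒ sub: x + 6 = 7.
Step 6. [x + 6 = 7] peel the +6: subtract 6 from each side, so sub: x = 1.

Answer: x ∈ {1}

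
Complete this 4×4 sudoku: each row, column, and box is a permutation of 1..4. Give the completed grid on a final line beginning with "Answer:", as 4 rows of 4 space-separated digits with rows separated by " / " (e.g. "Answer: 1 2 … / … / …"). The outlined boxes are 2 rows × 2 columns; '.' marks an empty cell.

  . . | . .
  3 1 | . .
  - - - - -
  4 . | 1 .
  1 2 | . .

Step 1. [r1c4∈{1,2,3,4}] in row 1, 1 fits only at r1c4. So r1c4=1.
Step 2. [r1c3∈{2,3,4}] r1c3 is the only open cell in row 1 admitting 3. So r1c3=3.
Step 3. [r3c4∈{2,3}] across row 3, 2 lands solely at r3c4, so r3c4=2.
Step 4. [r4c3∈{4}] r4c3's peers cover all but 4 ⇒ r4c3=4.
Step 5. [r1c1∈{2}] r1c1 has the single candidate 2 ⇒ r1c1=2.
Step 6. [r4c4∈{3}] nothing but 3 survives at r4c4, so r4c4=3.
Step 7. [r2c3∈{2}] r2c3 has the single candidate 2 ⇒ r2c3=2.
Step 8. [r2c4∈{4}] only 4 remains possible at r2c4 ⇒ r2c4=4.
Step 9. [r3c2∈{3}] only 3 remains possible at r3c2. So r3c2=3.
Step 10. [r1c2∈{4}] r1c2 has the single candidate 4. So r1c2=4.

Answer: 2 4 3 1 / 3 1 2 4 / 4 3 1 2 / 1 2 4 3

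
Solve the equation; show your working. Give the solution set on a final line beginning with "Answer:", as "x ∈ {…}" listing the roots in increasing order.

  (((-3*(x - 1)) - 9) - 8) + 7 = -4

Step 1. [(((-3*(x - 1)) - 9) - 8) + 7 = -4] +7 is outermost — subtract 7 both sides, so sub: ((-3*(x - 1)) - 9) - 8 = -11.
Step 2. [((-3*(x - 1)) - 9) - 8 = -11] 8 comes off first (add 8), so sub: (-3*(x - 1)) - 9 = -3.
Step 3. [(-3*(x - 1)) - 9 = -3] the outer -9 inverts by adding 9. So sub: -3*(x - 1) = 6.
Step 4. [-3*(x - 1) = 6] leading coefficient -3: divide by -3. So div: x - 1 = -2.
Step 5. [x - 1 = -2] peel the -1: add 1 from each side, so sub: x = -1.

Answer: x ∈ {-1}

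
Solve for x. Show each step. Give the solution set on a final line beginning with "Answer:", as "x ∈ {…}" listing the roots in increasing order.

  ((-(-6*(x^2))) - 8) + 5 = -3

Step 1. [((-(-6*(x^2))) - 8) + 5 = -3] 5 comes off first (subtract 5). So sub: (-(-6*(x^2))) - 8 = -8.
Step 2. [(-(-6*(x^2))) - 8 = -8] peel the -8: add 8 from each side ⇒ sub: -(-6*(x^2)) = 0.
Step 3. [-(-6*(x^2)) = 0] LHS negated; negate both sides, so neg: -6*(x^2) = 0.
Step 4. [-6*(x^2) = 0] leading coefficient -6: divide by -6. So div: x^2 = 0.
Step 5. [x^2 = 0] LHS squared, RHS 0 ≥ 0: apply √ (±) ⇒ sqrt: x = 0.

Answer: x ∈ {0}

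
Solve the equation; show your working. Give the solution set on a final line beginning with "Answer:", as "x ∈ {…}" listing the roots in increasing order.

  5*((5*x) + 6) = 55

Step 1. [5*((5*x) + 6) = 55] leading coefficient 5: divide by 5, so div: (5*x) + 6 = 11.
Step 2. [(5*x) + 6 = 11] 6 comes off first (subtract 6) ⇒ sub: 5*x = 5.
Step 3. [5*x = 5] divide by the outer 5 ⇒ div: x = 1.

Answer: x ∈ {1}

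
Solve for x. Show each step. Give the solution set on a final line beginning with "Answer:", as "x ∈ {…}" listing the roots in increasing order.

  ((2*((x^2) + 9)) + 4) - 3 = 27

Step 1. [((2*((x^2) + 9)) + 4) - 3 = 27] -3 is outermost — add 3 both sides ⇒ sub: (2*((x^2) + 9)) + 4 = 30.
Step 2. [(2*((x^2) + 9)) + 4 = 30] 2 divides every term; factor it out. So factor: ((x^2) + 9) + 2 = 15.
Step 3. [((x^2) + 9) + 2 = 15] 2 comes off first (subtract 2). So sub: (x^2) + 9 = 13.
Step 4. [(x^2) + 9 = 13] peel the +9: subtract 9 from each side. So sub: x^2 = 4.
Step 5. [x^2 = 4] √ both sides: 4 ≥ 0 gives two branches ⇒ sqrt: x = 2 or -2.

Answer: x ∈ {-2, 2}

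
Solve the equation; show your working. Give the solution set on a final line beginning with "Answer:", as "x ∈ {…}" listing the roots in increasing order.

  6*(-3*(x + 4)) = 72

Step 1. [6*(-3*(x + 4)) = 72] divide by the outer 6. So div: -3*(x + 4) = 12.
Step 2. [-3*(x + 4) = 12] -3 out front; divide by -3 ⇒ div: x + 4 = -4.
Step 3. [x + 4 = -4] 4 comes off first (subtract 4) ⇒ sub: x = -8.

Answer: x ∈ {-8}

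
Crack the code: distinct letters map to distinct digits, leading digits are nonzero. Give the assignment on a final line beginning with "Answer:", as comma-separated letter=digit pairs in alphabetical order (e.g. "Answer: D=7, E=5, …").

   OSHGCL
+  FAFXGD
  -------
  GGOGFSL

Step 1. [col 1: L + D ≡ L (mod 10)] column 1 reads L+D+carry(0)=L with nothing yet; with all letters distinct, none taken yet, the only value for D is 0 ⇒ D=0.
Step 2. [col 1: L + D ≡ L (mod 10)] L=9 is one option consistent with column 1 (L + D ≡ L (mod 10), carry-in 0) — take it ⇒ L=9.
Step 3. [col 2: C + G ≡ S (mod 10)] S=5 is one option consistent with column 2 (C + G ≡ S (mod 10), carry-in 0) — take it, so S=5.
Step 4. [col 2: C + G ≡ S (mod 10)] column 2 (C + G ≡ S (mod 10), carry-in 0) doesn't pin C yet; pick C=4 and continue, so C=4.
Step 5. [col 2: C + G ≡ S (mod 10)] from column 2 (C=4, S=5, carry-in 0, digits 0,4,5,9 already taken and all letters distinct): G must equal 1 ⇒ G=1.
Step 6. [col 3: G + X ≡ F (mod 10)] column 3 (G + X ≡ F (mod 10), carry-in 0) doesn't pin X yet; pick X=7 and continue, so X=7.
Step 7. [col 3: G + X ≡ F (mod 10)] in column 3 we have G+X≡F with carry-in 0; given G=1, X=7 and digits 0,1,4,5,7,9 already taken and all letters distinct, that pins F to 8 ⇒ F=8.
Step 8. [col 4: H + F ≡ G (mod 10)] column 4 reads H+F+carry(0)=G with F=8, G=1; with digits 0,1,4,5,7,8,9 already taken and all letters distinct, the only value for H is 3 ⇒ H=3.
Step 9. [col 5: S + A ≡ O (mod 10)] column 5: given S=5, carry-in 1, and digits 0,1,3,4,5,7,8,9 already taken and all letters distinct, S+A≡O (mod 10) forces O=2 ⇒ O=2.
Step 10. [col 5: S + A ≡ O (mod 10)] in column 5 we have S+A≡O with carry-in 1; given S=5, O=2 and digits 0,1,2,3,4,5,7,8,9 already taken and all letters distinct, that pins A to 6, so A=6.

Answer: A=6, C=4, D=0, F=8, G=1, H=3, L=9, O=2, S=5, X=7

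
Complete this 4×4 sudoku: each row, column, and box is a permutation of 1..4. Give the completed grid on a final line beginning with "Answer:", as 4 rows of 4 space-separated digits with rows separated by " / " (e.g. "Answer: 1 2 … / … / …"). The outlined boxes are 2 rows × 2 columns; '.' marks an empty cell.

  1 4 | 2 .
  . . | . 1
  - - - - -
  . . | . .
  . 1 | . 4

Step 1. [r4c1∈{2,3}] across row 4, 2 lands solely at r4c1 ⇒ r4c1=2.
Step 2. [r3c2∈{3}] r3c2 is down to just 3, so r3c2=3.
Step 3. [r2c3∈{3,4}] 4 has one home in row 2: r2c3, so r2c3=4.
Step 4. [r3c3∈{1}] r3c3 is down to just 1. So r3c3=1.
Step 5. [r4c3∈{3}] nothing but 3 survives at r4c3 ⇒ r4c3=3.
Step 6. [r1c4∈{3}] nothing but 3 survives at r1c4 ⇒ r1c4=3.
Step 7. [r3c1∈{4}] r3c1's peers cover all but 4. So r3c1=4.
Step 8. [r2c1∈{3}] nothing but 3 survives at r2c1 ⇒ r2c1=3.
Step 9. [r3c4∈{2}] only 2 remains possible at r3c4. So r3c4=2.
Step 10. [r2c2∈{2}] r2c2 has the single candidate 2, so r2c2=2.

Answer: 1 4 2 3 / 3 2 4 1 / 4 3 1 2 / 2 1 3 4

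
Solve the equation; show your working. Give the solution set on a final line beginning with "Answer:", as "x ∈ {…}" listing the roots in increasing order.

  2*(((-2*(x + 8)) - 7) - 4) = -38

Step 1. [2*(((-2*(x + 8)) - 7) - 4) = -38] divide by the outer 2 ⇒ div: ((-2*(x + 8)) - 7) - 4 = -19.
Step 2. [((-2*(x + 8)) - 7) - 4 = -19] the outer -4 inverts by adding 4, so sub: (-2*(x + 8)) - 7 = -15.
Step 3. [(-2*(x + 8)) - 7 = -15] peel the -7: add 7 from each side, so sub: -2*(x + 8) = -8.
Step 4. [-2*(x + 8) = -8] leading coefficient -2: divide by -2. So div: x + 8 = 4.
Step 5. [x + 8 = 4] subtract 8: x sits inside (… + 8), so sub: x = -4.

Answer: x ∈ {-4}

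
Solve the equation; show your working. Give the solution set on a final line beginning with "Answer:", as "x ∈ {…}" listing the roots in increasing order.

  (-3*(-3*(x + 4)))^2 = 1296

Step 1. [(-3*(-3*(x + 4)))^2 = 1296] 1296 ≥ 0, LHS is (·)² — take ±√ ⇒ sqrt: -3*(-3*(x + 4)) = 36 or -36.
Step 2. [-3*(-3*(x + 4)) = 36 or -36] -3 out front; divide by -3, so div: -3*(x + 4) = -12 or 12.
Step 3. [-3*(x + 4) = -12 or 12] divide by the outer -3, so div: x + 4 = 4 or -4.
Step 4. [x + 4 = 4 or -4] subtract 4: x sits inside (… + 4), so sub: x = 0 or -8.

Answer: x ∈ {-8, 0}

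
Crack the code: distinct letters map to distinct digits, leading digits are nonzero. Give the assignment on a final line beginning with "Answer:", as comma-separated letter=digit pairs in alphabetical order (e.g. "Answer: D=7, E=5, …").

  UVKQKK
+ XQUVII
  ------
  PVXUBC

Step 1. [col 1: K + I ≡ C (mod 10)] several values work for I in column 1 (K + I ≡ C (mod 10), carry-in 0); try I=8 ⇒ I=8.
Step 2. [col 1: K + I ≡ C (mod 10)] column 1 (K + I ≡ C (mod 10), carry-in 0) doesn't pin C yet; pick C=3 and continue. So C=3.
Step 3. [col 1: K + I ≡ C (mod 10)] column 1: given I=8, C=3, carry-in 0, and digits 3,8 already taken and all letters distinct, K+I≡C (mod 10) forces K=5, so K=5.
Step 4. [col 2: K + I ≡ B (mod 10)] column 2: given K=5, I=8, carry-in 1, and digits 3,5,8 already taken and all letters distinct, K+I≡B (mod 10) forces B=4, so B=4.
Step 5. [col 3: Q + V ≡ U (mod 10)] several values work for Q in column 3 (Q + V ≡ U (mod 10), carry-in 1); try Q=0. So Q=0.
Step 6. [col 3: Q + V ≡ U (mod 10)] no forcing yet in column 3 (carry-in 1); V=1 is free and consistent — try it. So V=1.
Step 7. [col 3: Q + V ≡ U (mod 10)] column 3: given Q=0, V=1, carry-in 1, and digits 0,1,3,4,5,8 already taken and all letters distinct, Q+V≡U (mod 10) forces U=2. So U=2.
Step 8. [col 4: K + U ≡ X (mod 10)] from column 4 (K=5, U=2, carry-in 0, digits 0,1,2,3,4,5,8 already taken and all letters distinct): X must equal 7 ⇒ X=7.
Step 9. [col 6: U + X ≡ P (mod 10)] from column 6 (U=2, X=7, carry-in 0, digits 0,1,2,3,4,5,7,8 already taken and all letters distinct): P must equal 9 ⇒ P=9.

Answer: B=4, C=3, I=8, K=5, P=9, Q=0, U=2, V=1, X=7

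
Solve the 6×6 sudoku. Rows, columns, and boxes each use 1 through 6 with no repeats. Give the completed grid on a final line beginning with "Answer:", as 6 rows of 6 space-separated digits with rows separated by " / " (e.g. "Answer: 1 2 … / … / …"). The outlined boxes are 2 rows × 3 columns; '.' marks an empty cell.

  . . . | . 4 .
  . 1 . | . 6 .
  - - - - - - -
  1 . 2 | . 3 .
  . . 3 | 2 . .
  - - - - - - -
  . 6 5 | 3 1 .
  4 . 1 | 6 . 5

Step 1. [r3c4∈{4,5}] 4 has one home in col 4: r3c4 ⇒ r3c4=4.
Step 2. [r5c1∈{2}] r5c1 has the single candidate 2. So r5c1=2.
Step 3. [r4c1∈{5,6}] in box 3, 6 fits only at r4c1. So r4c1=6.
Step 4. [r1c2∈{2,3,5}] col 2 places 2 nowhere but r1c2, so r1c2=2.
Step 5. [r2c4∈{5}] r2c4 has the single candidate 5. So r2c4=5.
Step 6. [r2c1∈{3}] r2c1 is down to just 3. So r2c1=3.
Step 7. [r1c4∈{1}] r1c4 is down to just 1. So r1c4=1.
Step 8. [r4c5∈{5}] r4c5's peers cover all but 5 ⇒ r4c5=5.
Step 9. [r6c5∈{2}] nothing but 2 survives at r6c5 ⇒ r6c5=2.
Step 10. [r6c2∈{3}] r6c2 is down to just 3. So r6c2=3.
Step 11. [r1c1∈{5}] only 5 remains possible at r1c1 ⇒ r1c1=5.
Step 12. [r1c3∈{6}] only 6 remains possible at r1c3 ⇒ r1c3=6.
Step 13. [r3c2∈{5}] only 5 remains possible at r3c2 ⇒ r3c2=5.
Step 14. [r5c6∈{4}] r5c6's peers cover all but 4. So r5c6=4.
Step 15. [r3c6∈{6}] r3c6 has the single candidate 6 ⇒ r3c6=6.
Step 16. [r2c6∈{2}] r2c6's peers cover all but 2. So r2c6=2.
Step 17. [r2c3∈{4}] r2c3 has the single candidate 4, so r2c3=4.
Step 18. [r4c6∈{1}] nothing but 1 survives at r4c6. So r4c6=1.
Step 19. [r4c2∈{4}] r4c2's peers cover all but 4. So r4c2=4.
Step 20. [r1c6∈{3}] r1c6's peers cover all but 3. So r1c6=3.

Answer: 5 2 6 1 4 3 / 3 1 4 5 6 2 / 1 5 2 4 3 6 / 6 4 3 2 5 1 / 2 6 5 3 1 4 / 4 3 1 6 2 5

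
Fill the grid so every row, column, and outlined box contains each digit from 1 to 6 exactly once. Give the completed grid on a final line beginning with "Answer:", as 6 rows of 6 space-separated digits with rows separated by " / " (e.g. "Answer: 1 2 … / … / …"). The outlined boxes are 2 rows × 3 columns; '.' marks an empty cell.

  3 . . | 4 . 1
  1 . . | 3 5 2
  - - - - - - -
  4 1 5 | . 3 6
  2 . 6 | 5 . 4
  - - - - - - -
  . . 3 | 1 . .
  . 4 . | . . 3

Step 1. [r6c4∈{2,6}] across col 4, 6 lands solely at r6c4. So r6c4=6.
Step 2. [r1c2∈{2,5,6}] in row 1, 5 fits only at r1c2. So r1c2=5.
Step 3. [r5c2∈{2,6}] r5c2 is the only open cell in col 2 admitting 2. So r5c2=2.
Step 4. [r5c1∈{5,6}] in row 5, 6 fits only at r5c1 ⇒ r5c1=6.
Step 5. [r5c6∈{5}] r5c6 is down to just 5 ⇒ r5c6=5.
Step 6. [r5c5∈{4}] r5c5's peers cover all but 4 ⇒ r5c5=4.
Step 7. [r6c1∈{5}] nothing but 5 survives at r6c1 ⇒ r6c1=5.
Step 8. [r6c3∈{1}] r6c3 is down to just 1, so r6c3=1.
Step 9. [r2c3∈{4}] r2c3 has the single candidate 4. So r2c3=4.
Step 10. [r4c2∈{3}] r4c2's peers cover all but 3, so r4c2=3.
Step 11. [r3c4∈{2}] nothing but 2 survives at r3c4, so r3c4=2.
Step 12. [r2c2∈{6}] r2c2 is down to just 6 ⇒ r2c2=6.
Step 13. [r1c3∈{2}] nothing but 2 survives at r1c3, so r1c3=2.
Step 14. [r1c5∈{6}] r1c5's peers cover all but 6. So r1c5=6.
Step 15. [r6c5∈{2}] only 2 remains possible at r6c5 ⇒ r6c5=2.
Step 16. [r4c5∈{1}] r4c5 is down to just 1 ⇒ r4c5=1.

Answer: 3 5 2 4 6 1 / 1 6 4 3 5 2 / 4 1 5 2 3 6 / 2 3 6 5 1 4 / 6 2 3 1 4 5 / 5 4 1 6 2 3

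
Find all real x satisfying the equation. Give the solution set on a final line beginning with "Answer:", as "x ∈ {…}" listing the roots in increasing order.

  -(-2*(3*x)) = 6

Step 1. [-(-2*(3*x)) = 6] LHS negated; negate both sides ⇒ neg: -2*(3*x) = -6.
Step 2. [-2*(3*x) = -6] -2 out front; divide by -2. So div: 3*x = 3.
Step 3. [3*x = 3] leading coefficient 3: divide by 3, so div: x = 1.

Answer: x ∈ {1}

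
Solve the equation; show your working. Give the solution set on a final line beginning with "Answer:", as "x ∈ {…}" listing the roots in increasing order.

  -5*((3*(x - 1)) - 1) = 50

Step 1. [-5*((3*(x - 1)) - 1) = 50] LHS = -5·(…); ÷-5 both sides, so div: (3*(x - 1)) - 1 = -10.
Step 2. [(3*(x - 1)) - 1 = -10] -1 is outermost — add 1 both sides ⇒ sub: 3*(x - 1) = -9.
Step 3. [3*(x - 1) = -9] divide by the outer 3. So div: x - 1 = -3.
Step 4. [x - 1 = -3] -1 is outermost — add 1 both sides, so sub: x = -2.

Answer: x ∈ {-2}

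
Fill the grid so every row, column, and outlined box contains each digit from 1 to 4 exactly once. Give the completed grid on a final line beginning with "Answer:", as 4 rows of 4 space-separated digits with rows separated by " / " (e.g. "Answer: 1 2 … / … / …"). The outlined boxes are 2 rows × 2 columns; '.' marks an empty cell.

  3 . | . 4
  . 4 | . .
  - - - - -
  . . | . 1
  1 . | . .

Step 1. [r2c1∈{2}] r2c1 is down to just 2. So r2c1=2.
Step 2. [r4c4∈{2,3}] 2 has one home in col 4: r4c4. So r4c4=2.
Step 3. [r4c2∈{3}] r4c2 is down to just 3, so r4c2=3.
Step 4. [r2c3∈{1,3}] 1 has one home in row 2: r2c3 ⇒ r2c3=1.
Step 5. [r3c1∈{4}] r3c1's peers cover all but 4, so r3c1=4.
Step 6. [r3c3∈{3}] only 3 remains possible at r3c3, so r3c3=3.
Step 7. [r2c4∈{3}] r2c4 has the single candidate 3. So r2c4=3.
Step 8. [r1c3∈{2}] r1c3 is down to just 2 ⇒ r1c3=2.
Step 9. [r3c2∈{2}] only 2 remains possible at r3c2, so r3c2=2.
Step 10. [r1c2∈{1}] r1c2 has the single candidate 1. So r1c2=1.
Step 11. [r4c3∈{4}] nothing but 4 survives at r4c3 ⇒ r4c3=4.

Answer: 3 1 2 4 / 2 4 1 3 / 4 2 3 1 / 1 3 4 2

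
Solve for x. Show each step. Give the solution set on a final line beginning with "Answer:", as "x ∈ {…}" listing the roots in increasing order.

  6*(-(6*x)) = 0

Step 1. [6*(-(6*x)) = 0] LHS = 6·(…); ÷6 both sides. So div: -(6*x) = 0.
Step 2. [-(6*x) = 0] flip signs both sides. So neg: 6*x = 0.
Step 3. [6*x = 0] divide by the outer 6, so div: x = 0.

Answer: x ∈ {0}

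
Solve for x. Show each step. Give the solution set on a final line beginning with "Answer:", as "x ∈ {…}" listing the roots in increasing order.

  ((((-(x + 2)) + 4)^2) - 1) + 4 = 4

Step 1. [((((-(x + 2)) + 4)^2) - 1) + 4 = 4] subtract 4: x sits inside (… + 4) ⇒ sub: (((-(x + 2)) + 4)^2) - 1 = 0.
Step 2. [(((-(x + 2)) + 4)^2) - 1 = 0] add 1: x sits inside (… - 1), so sub: ((-(x + 2)) + 4)^2 = 1.
Step 3. [((-(x + 2)) + 4)^2 = 1] √ both sides: 1 ≥ 0 gives two branches ⇒ sqrt: (-(x + 2)) + 4 = 1 or -1.
Step 4. [(-(x + 2)) + 4 = 1 or -1] +4 is outermost — subtract 4 both sides. So sub: -(x + 2) = -3 or -5.
Step 5. [-(x + 2) = -3 or -5] leading − — multiply by −1 ⇒ neg: x + 2 = 3 or 5.
Step 6. [x + 2 = 3 or 5] the outer +2 inverts by subtracting 2, so sub: x = 1 or 3.

Answer: x ∈ {1, 3}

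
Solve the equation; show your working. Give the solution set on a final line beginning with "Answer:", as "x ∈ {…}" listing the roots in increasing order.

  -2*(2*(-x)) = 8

Step 1. [-2*(2*(-x)) = 8] -2 out front; divide by -2 ⇒ div: 2*(-x) = -4.
Step 2. [2*(-x) = -4] LHS = 2·(…); ÷2 both sides. So div: -x = -2.
Step 3. [-x = -2] flip signs both sides. So neg: x = 2.

Answer: x ∈ {2}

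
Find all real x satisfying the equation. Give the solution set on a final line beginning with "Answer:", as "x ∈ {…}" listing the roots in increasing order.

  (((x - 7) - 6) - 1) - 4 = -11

Step 1. [(((x - 7) - 6) - 1) - 4 = -11] add 4: x sits inside (… - 4). So sub: ((x - 7) - 6) - 1 = -7.
Step 2. [((x - 7) - 6) - 1 = -7] peel the -1: add 1 from each side, so sub: (x - 7) - 6 = -6.
Step 3. [(x - 7) - 6 = -6] peel the -6: add 6 from each side ⇒ sub: x - 7 = 0.
Step 4. [x - 7 = 0] -7 is outermost — add 7 both sides. So sub: x = 7.

Answer: x ∈ {7}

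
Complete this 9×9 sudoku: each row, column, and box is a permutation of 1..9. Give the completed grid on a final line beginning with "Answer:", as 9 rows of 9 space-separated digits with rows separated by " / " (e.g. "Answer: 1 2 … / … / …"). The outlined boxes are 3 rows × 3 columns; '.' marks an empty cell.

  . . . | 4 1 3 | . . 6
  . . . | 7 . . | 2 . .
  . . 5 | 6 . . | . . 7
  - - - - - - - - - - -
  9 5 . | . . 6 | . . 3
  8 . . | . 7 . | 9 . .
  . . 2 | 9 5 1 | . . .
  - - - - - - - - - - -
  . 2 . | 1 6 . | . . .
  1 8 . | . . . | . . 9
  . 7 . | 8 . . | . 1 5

Step 1. [r8c8∈{2,3,4,6,7}] across box 9, 2 lands solely at r8c8. So r8c8=2.
Step 2. [r4c5∈{2,4,8}] in box 5, 8 fits only at r4c5, so r4c5=8.
Step 3. [r5c6∈{2,4}] in box 5, 4 fits only at r5c6 ⇒ r5c6=4.
Step 4. [r2c5∈{9}] r2c5's peers cover all but 9, so r2c5=9.
Step 5. [r5c4∈{2,3}] box 5 places 3 nowhere but r5c4. So r5c4=3.
Step 6. [r2c6∈{5,8}] box 2 places 5 nowhere but r2c6. So r2c6=5.
Step 7. [r1c2∈{9}] r1c2 has the single candidate 9, so r1c2=9.
Step 8. [r3c8∈{3,4,8,9}] across row 3, 9 lands solely at r3c8. So r3c8=9.
Step 9. [r3c5∈{2}] r3c5 has the single candidate 2, so r3c5=2.
Step 10. [r5c8∈{5,6}] in row 5, 5 fits only at r5c8 ⇒ r5c8=5.
Step 11. [r1c8∈{8}] r1c8 has the single candidate 8. So r1c8=8.
Step 12. [r6c8∈{4,6,7}] in col 8, 6 fits only at r6c8, so r6c8=6.
Step 13. [r2c3∈{1,3,4,6,8}] in row 2, 8 fits only at r2c3, so r2c3=8.
Step 14. [r1c3∈{7}] nothing but 7 survives at r1c3, so r1c3=7.
Step 15. [r6c1∈{3,4,7}] col 1 places 7 nowhere but r6c1 ⇒ r6c1=7.
Step 16. [r6c2∈{3,4}] r6c2 is the only open cell in row 6 admitting 3, so r6c2=3.
Step 17. [r4c3∈{1,4}] 4 has one home in box 4: r4c3. So r4c3=4.
Step 18. [r4c7∈{1,7}] row 4 places 1 nowhere but r4c7, so r4c7=1.
Step 19. [r3c2∈{1,4}] across row 3, 1 lands solely at r3c2. So r3c2=1.
Step 20. [r2c2∈{4,6}] col 2 places 4 nowhere but r2c2, so r2c2=4.
Step 21. [r7c8∈{3,4,7}] col 8 places 4 nowhere but r7c8, so r7c8=4.
Step 22. [r3c1∈{3}] nothing but 3 survives at r3c1, so r3c1=3.
Step 23. [r8c5∈{3,4}] row 8 places 4 nowhere but r8c5, so r8c5=4.
Step 24. [r6c9∈{4,8}] r6c9 is the only open cell in col 9 admitting 4 ⇒ r6c9=4.
Step 25. [r9c5∈{3}] only 3 remains possible at r9c5 ⇒ r9c5=3.
Step 26. [r9c7∈{6}] only 6 remains possible at r9c7 ⇒ r9c7=6.
Step 27. [r9c3∈{9}] r9c3 has the single candidate 9. So r9c3=9.
Step 28. [r8c3∈{3,6}] 6 has one home in row 8: r8c3. So r8c3=6.
Step 29. [r8c7∈{3,7}] row 8 places 3 nowhere but r8c7 ⇒ r8c7=3.
Step 30. [r7c7∈{7,8}] across col 7, 7 lands solely at r7c7 ⇒ r7c7=7.
Step 31. [r9c1∈{4}] r9c1's peers cover all but 4. So r9c1=4.
Step 32. [r1c1∈{2}] r1c1 has the single candidate 2, so r1c1=2.
Step 33. [r2c1∈{6}] r2c1 has the single candidate 6 ⇒ r2c1=6.
Step 34. [r7c1∈{5}] nothing but 5 survives at r7c1. So r7c1=5.
Step 35. [r4c4∈{2}] nothing but 2 survives at r4c4 ⇒ r4c4=2.
Step 36. [r4c8∈{7}] only 7 remains possible at r4c8, so r4c8=7.
Step 37. [r1c7∈{5}] only 5 remains possible at r1c7. So r1c7=5.
Step 38. [r7c6∈{9}] only 9 remains possible at r7c6, so r7c6=9.
Step 39. [r8c4∈{5}] r8c4 is down to just 5. So r8c4=5.
Step 40. [r9c6∈{2}] r9c6's peers cover all but 2. So r9c6=2.
Step 41. [r2c9∈{1}] only 1 remains possible at r2c9. So r2c9=1.
Step 42. [r5c2∈{6}] r5c2 has the single candidate 6, so r5c2=6.
Step 43. [r7c9∈{8}] r7c9 has the single candidate 8. So r7c9=8.
Step 44. [r8c6∈{7}] nothing but 7 survives at r8c6. So r8c6=7.
Step 45. [r5c9∈{2}] nothing but 2 survives at r5c9 ⇒ r5c9=2.
Step 46. [r7c3∈{3}] r7c3 is down to just 3. So r7c3=3.
Step 47. [r3c6∈{8}] r3c6 is down to just 8. So r3c6=8.
Step 48. [r2c8∈{3}] nothing but 3 survives at r2c8. So r2c8=3.
Step 49. [r3c7∈{4}] r3c7 has the single candidate 4. So r3c7=4.
Step 50. [r6c7∈{8}] r6c7 has the single candidate 8. So r6c7=8.
Step 51. [r5c3∈{1}] only 1 remains possible at r5c3, so r5c3=1.

Answer: 2 9 7 4 1 3 5 8 6 / 6 4 8 7 9 5 2 3 1 / 3 1 5 6 2 8 4 9 7 / 9 5 4 2 8 6 1 7 3 / 8 6 1 3 7 4 9 5 2 / 7 3 2 9 5 1 8 6 4 / 5 2 3 1 6 9 7 4 8 / 1 8 6 5 4 7 3 2 9 / 4 7 9 8 3 2 6 1 5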